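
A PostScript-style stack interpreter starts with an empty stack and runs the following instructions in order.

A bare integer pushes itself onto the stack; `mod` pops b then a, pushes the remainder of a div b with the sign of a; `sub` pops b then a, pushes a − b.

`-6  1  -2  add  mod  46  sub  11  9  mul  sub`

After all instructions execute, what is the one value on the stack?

-145

-6  : [-6]
1   : [-6, 1]
-2  : [-6, 1, -2]
add : [-6, -1]
mod : [0]
46  : [0, 46]
sub : [-46]
11  : [-46, 11]
9   : [-46, 11, 9]
mul : [-46, 99]
sub : [-145]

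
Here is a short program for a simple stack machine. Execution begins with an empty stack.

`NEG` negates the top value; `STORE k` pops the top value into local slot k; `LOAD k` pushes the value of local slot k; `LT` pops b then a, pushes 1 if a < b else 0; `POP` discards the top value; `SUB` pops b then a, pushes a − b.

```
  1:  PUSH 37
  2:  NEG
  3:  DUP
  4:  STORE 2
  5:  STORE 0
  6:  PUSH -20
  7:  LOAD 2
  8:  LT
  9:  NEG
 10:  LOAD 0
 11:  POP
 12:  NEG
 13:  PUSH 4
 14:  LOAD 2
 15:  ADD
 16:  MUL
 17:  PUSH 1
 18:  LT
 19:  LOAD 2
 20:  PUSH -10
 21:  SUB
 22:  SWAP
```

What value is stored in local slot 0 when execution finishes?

-37

PUSH 37  -> 37
NEG      -> -37
DUP      -> -37 -37
STORE 2  -> -37
STORE 0  -> (empty)
PUSH -20 -> -20
LOAD 2   -> -20 -37
LT       -> 0
NEG      -> 0
LOAD 0   -> 0 -37
POP      -> 0
NEG      -> 0
PUSH 4   -> 0 4
LOAD 2   -> 0 4 -37
ADD      -> 0 -33
MUL      -> 0
PUSH 1   -> 0 1
LT       -> 1
LOAD 2   -> 1 -37
PUSH -10 -> 1 -37 -10
SUB      -> 1 -27
SWAP     -> -27 1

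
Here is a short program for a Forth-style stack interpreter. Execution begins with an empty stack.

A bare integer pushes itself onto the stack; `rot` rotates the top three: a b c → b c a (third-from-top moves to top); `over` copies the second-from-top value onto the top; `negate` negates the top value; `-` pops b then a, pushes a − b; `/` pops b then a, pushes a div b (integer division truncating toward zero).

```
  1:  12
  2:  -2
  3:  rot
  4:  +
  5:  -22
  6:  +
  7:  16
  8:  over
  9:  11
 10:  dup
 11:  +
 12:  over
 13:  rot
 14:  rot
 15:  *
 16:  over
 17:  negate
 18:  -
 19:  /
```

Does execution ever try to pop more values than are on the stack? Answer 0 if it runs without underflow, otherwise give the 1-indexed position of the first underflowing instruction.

12 → [12]
-2 → [12, -2]
rot  — needs 3 operands, stack has 2 → underflow

3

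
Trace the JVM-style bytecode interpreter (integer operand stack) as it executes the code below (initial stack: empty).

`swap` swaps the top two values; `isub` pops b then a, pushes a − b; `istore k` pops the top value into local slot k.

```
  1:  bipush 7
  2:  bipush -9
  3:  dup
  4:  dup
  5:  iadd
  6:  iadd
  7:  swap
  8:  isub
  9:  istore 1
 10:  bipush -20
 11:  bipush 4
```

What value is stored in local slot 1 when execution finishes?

bipush 7    7
bipush -9   7 -9
dup         7 -9 -9
dup         7 -9 -9 -9
iadd        7 -9 -18
iadd        7 -27
swap        -27 7
isub        -34
istore 1    (empty)
bipush -20  -20
bipush 4    -20 4

-34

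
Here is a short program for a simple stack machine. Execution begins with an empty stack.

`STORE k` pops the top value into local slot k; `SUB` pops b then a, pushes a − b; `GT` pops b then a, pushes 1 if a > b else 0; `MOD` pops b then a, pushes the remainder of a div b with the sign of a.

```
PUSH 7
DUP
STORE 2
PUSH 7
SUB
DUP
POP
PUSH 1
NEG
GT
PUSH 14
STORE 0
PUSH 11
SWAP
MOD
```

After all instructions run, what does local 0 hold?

14

PUSH 7  → [7]
DUP     → [7, 7]
STORE 2 → [7]
PUSH 7  → [7, 7]
SUB     → [0]
DUP     → [0, 0]
POP     → [0]
PUSH 1  → [0, 1]
NEG     → [0, -1]
GT      → [1]
PUSH 14 → [1, 14]
STORE 0 → [1]
PUSH 11 → [1, 11]
SWAP    → [11, 1]
MOD     → [0]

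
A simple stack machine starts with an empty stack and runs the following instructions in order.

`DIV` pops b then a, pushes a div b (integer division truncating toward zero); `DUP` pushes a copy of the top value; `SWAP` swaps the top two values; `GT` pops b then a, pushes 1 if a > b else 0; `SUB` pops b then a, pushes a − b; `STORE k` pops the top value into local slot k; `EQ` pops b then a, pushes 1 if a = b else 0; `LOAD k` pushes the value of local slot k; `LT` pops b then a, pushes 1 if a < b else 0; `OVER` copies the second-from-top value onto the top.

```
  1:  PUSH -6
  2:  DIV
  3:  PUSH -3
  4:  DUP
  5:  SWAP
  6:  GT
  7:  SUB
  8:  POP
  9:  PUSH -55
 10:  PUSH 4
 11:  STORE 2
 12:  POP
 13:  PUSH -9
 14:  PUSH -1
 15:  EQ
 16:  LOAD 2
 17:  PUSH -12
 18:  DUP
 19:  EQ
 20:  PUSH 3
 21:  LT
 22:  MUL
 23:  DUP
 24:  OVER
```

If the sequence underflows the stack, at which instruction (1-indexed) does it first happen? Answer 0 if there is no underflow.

2

PUSH -6 : -6
DIV  — needs 2 operands, stack has 1 → underflow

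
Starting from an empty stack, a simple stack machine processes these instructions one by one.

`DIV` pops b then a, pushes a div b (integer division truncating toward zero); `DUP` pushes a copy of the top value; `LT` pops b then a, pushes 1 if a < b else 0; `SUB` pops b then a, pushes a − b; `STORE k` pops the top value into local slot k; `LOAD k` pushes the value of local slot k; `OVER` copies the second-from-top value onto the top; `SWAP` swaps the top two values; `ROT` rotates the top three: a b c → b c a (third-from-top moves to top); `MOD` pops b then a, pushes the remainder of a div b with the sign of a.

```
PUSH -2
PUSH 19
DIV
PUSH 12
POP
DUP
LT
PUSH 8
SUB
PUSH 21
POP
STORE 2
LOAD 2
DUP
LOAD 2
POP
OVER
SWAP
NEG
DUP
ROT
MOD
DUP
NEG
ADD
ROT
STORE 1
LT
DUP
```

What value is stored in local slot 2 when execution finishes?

PUSH -2  -2
PUSH 19  -2 19
DIV      0
PUSH 12  0 12
POP      0
DUP      0 0
LT       0
PUSH 8   0 8
SUB      -8
PUSH 21  -8 21
POP      -8
STORE 2  (empty)
LOAD 2   -8
DUP      -8 -8
LOAD 2   -8 -8 -8
POP      -8 -8
OVER     -8 -8 -8
SWAP     -8 -8 -8
NEG      -8 -8 8
DUP      -8 -8 8 8
ROT      -8 8 8 -8
MOD      -8 8 0
DUP      -8 8 0 0
NEG      -8 8 0 0
ADD      -8 8 0
ROT      8 0 -8
STORE 1  8 0
LT       0
DUP      0 0

-8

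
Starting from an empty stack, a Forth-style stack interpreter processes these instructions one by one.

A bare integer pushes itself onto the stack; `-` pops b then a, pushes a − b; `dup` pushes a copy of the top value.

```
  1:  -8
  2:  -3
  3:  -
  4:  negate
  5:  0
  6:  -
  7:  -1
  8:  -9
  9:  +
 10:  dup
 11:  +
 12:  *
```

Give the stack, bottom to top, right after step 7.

-8     -> [-8]
-3     -> [-8, -3]
-      -> [-5]
negate -> [5]
0      -> [5, 0]
-      -> [5]
-1     -> [5, -1]

[5, -1]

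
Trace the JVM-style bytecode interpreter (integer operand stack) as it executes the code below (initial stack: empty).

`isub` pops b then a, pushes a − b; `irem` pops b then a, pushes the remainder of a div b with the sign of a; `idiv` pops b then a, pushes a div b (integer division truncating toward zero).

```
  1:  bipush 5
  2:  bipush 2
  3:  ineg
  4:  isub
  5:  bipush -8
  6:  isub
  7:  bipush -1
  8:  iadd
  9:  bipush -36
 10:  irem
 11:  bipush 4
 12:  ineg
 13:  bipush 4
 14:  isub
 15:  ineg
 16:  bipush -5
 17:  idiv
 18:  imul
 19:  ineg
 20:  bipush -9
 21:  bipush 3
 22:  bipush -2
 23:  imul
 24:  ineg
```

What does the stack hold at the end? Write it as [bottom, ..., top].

[14, -9, 6]

bipush 5   : 5
bipush 2   : 5 2
ineg       : 5 -2
isub       : 7
bipush -8  : 7 -8
isub       : 15
bipush -1  : 15 -1
iadd       : 14
bipush -36 : 14 -36
irem       : 14
bipush 4   : 14 4
ineg       : 14 -4
bipush 4   : 14 -4 4
isub       : 14 -8
ineg       : 14 8
bipush -5  : 14 8 -5
idiv       : 14 -1
imul       : -14
ineg       : 14
bipush -9  : 14 -9
bipush 3   : 14 -9 3
bipush -2  : 14 -9 3 -2
imul       : 14 -9 -6
ineg       : 14 -9 6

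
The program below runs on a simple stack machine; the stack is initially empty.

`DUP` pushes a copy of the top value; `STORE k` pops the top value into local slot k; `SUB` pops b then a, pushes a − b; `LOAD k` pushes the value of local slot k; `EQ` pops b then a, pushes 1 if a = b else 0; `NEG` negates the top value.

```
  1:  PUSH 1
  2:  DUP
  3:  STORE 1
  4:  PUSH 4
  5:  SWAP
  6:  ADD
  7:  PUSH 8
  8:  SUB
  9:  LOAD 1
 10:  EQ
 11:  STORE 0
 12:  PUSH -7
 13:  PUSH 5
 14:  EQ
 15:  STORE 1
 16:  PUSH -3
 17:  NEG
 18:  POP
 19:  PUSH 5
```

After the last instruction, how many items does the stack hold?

1

PUSH 1  -> [1]
DUP     -> [1, 1]
STORE 1 -> [1]
PUSH 4  -> [1, 4]
SWAP    -> [4, 1]
ADD     -> [5]
PUSH 8  -> [5, 8]
SUB     -> [-3]
LOAD 1  -> [-3, 1]
EQ      -> [0]
STORE 0 -> []
PUSH -7 -> [-7]
PUSH 5  -> [-7, 5]
EQ      -> [0]
STORE 1 -> []
PUSH -3 -> [-3]
NEG     -> [3]
POP     -> []
PUSH 5  -> [5]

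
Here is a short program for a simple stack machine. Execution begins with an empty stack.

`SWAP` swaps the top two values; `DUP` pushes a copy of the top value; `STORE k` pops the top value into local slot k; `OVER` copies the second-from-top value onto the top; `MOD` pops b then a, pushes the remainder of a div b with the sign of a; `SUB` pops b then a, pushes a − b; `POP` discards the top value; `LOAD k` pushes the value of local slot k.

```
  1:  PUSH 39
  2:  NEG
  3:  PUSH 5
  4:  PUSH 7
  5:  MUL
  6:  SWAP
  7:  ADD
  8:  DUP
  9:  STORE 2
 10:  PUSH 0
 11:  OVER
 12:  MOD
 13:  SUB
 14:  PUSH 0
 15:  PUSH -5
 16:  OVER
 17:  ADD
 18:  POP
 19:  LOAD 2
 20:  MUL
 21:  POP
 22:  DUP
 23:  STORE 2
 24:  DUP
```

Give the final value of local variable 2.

PUSH 39  [39]
NEG      [-39]
PUSH 5   [-39, 5]
PUSH 7   [-39, 5, 7]
MUL      [-39, 35]
SWAP     [35, -39]
ADD      [-4]
DUP      [-4, -4]
STORE 2  [-4]
PUSH 0   [-4, 0]
OVER     [-4, 0, -4]
MOD      [-4, 0]
SUB      [-4]
PUSH 0   [-4, 0]
PUSH -5  [-4, 0, -5]
OVER     [-4, 0, -5, 0]
ADD      [-4, 0, -5]
POP      [-4, 0]
LOAD 2   [-4, 0, -4]
MUL      [-4, 0]
POP      [-4]
DUP      [-4, -4]
STORE 2  [-4]
DUP      [-4, -4]

-4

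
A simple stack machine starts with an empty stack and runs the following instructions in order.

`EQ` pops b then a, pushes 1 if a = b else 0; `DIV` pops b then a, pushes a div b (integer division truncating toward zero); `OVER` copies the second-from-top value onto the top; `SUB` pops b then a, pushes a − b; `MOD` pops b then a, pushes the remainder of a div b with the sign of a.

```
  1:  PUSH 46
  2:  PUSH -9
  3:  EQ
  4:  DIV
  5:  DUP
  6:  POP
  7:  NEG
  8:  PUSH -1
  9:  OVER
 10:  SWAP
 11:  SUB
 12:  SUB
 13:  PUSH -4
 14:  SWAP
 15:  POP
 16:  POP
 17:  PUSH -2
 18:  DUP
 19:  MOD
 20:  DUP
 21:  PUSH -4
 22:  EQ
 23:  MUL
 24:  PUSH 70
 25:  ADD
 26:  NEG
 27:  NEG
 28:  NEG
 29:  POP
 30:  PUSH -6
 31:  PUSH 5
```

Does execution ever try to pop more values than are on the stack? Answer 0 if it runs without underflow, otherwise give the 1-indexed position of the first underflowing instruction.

PUSH 46 : 46
PUSH -9 : 46 -9
EQ      : 0
DIV  — needs 2 operands, stack has 1 → underflow

4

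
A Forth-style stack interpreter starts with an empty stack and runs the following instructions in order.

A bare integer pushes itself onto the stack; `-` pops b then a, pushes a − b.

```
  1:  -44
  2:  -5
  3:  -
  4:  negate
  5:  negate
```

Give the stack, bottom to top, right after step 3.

-44 -> [-44]
-5  -> [-44, -5]
-   -> [-39]

[-39]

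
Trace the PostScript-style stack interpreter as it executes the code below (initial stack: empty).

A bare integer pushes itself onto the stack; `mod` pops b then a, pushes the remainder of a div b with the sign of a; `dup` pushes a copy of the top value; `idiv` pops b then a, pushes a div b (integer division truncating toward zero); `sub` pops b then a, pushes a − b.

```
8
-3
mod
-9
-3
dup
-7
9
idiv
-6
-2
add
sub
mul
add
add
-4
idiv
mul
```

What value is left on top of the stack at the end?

18

8    : 8
-3   : 8 -3
mod  : 2
-9   : 2 -9
-3   : 2 -9 -3
dup  : 2 -9 -3 -3
-7   : 2 -9 -3 -3 -7
9    : 2 -9 -3 -3 -7 9
idiv : 2 -9 -3 -3 0
-6   : 2 -9 -3 -3 0 -6
-2   : 2 -9 -3 -3 0 -6 -2
add  : 2 -9 -3 -3 0 -8
sub  : 2 -9 -3 -3 8
mul  : 2 -9 -3 -24
add  : 2 -9 -27
add  : 2 -36
-4   : 2 -36 -4
idiv : 2 9
mul  : 18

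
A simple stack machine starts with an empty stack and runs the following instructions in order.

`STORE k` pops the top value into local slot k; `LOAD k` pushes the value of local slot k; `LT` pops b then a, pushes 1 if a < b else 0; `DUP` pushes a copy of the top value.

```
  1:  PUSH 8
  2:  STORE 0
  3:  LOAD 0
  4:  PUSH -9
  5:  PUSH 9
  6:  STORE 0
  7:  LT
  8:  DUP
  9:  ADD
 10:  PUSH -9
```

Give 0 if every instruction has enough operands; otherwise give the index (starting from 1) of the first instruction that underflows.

0

PUSH 8  : 8
STORE 0 : (empty)
LOAD 0  : 8
PUSH -9 : 8 -9
PUSH 9  : 8 -9 9
STORE 0 : 8 -9
LT      : 0
DUP     : 0 0
ADD     : 0
PUSH -9 : 0 -9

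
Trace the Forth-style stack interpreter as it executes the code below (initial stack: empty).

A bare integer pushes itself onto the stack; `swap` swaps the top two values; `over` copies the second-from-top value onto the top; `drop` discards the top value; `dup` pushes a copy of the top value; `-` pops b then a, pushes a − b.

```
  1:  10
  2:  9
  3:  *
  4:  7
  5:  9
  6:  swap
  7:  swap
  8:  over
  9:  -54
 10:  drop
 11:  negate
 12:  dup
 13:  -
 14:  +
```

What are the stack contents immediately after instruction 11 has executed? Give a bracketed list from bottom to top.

10     → [10]
9      → [10, 9]
*      → [90]
7      → [90, 7]
9      → [90, 7, 9]
swap   → [90, 9, 7]
swap   → [90, 7, 9]
over   → [90, 7, 9, 7]
-54    → [90, 7, 9, 7, -54]
drop   → [90, 7, 9, 7]
negate → [90, 7, 9, -7]

[90, 7, 9, -7]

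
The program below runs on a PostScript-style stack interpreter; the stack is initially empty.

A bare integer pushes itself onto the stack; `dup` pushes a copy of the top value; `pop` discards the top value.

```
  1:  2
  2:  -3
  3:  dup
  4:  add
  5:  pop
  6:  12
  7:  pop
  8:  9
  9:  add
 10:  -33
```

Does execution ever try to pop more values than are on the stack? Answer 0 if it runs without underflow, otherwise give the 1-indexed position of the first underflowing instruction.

2   → [2]
-3  → [2, -3]
dup → [2, -3, -3]
add → [2, -6]
pop → [2]
12  → [2, 12]
pop → [2]
9   → [2, 9]
add → [11]
-33 → [11, -33]

0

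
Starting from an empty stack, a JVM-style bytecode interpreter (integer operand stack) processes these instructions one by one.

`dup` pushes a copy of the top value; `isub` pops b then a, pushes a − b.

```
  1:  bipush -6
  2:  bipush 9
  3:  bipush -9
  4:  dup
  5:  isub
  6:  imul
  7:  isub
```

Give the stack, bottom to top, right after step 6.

bipush -6 : -6
bipush 9  : -6 9
bipush -9 : -6 9 -9
dup       : -6 9 -9 -9
isub      : -6 9 0
imul      : -6 0

[-6, 0]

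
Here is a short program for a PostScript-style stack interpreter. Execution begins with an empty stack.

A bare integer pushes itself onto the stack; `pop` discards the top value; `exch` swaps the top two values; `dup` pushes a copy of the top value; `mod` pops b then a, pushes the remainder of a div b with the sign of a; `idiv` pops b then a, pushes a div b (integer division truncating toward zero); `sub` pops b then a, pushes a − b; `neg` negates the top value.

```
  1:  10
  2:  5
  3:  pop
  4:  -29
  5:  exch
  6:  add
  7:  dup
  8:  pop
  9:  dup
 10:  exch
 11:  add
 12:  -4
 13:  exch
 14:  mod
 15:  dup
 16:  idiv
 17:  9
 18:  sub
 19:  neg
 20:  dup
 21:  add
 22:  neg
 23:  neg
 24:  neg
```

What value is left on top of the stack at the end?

10   -> [10]
5    -> [10, 5]
pop  -> [10]
-29  -> [10, -29]
exch -> [-29, 10]
add  -> [-19]
dup  -> [-19, -19]
pop  -> [-19]
dup  -> [-19, -19]
exch -> [-19, -19]
add  -> [-38]
-4   -> [-38, -4]
exch -> [-4, -38]
mod  -> [-4]
dup  -> [-4, -4]
idiv -> [1]
9    -> [1, 9]
sub  -> [-8]
neg  -> [8]
dup  -> [8, 8]
add  -> [16]
neg  -> [-16]
neg  -> [16]
neg  -> [-16]

-16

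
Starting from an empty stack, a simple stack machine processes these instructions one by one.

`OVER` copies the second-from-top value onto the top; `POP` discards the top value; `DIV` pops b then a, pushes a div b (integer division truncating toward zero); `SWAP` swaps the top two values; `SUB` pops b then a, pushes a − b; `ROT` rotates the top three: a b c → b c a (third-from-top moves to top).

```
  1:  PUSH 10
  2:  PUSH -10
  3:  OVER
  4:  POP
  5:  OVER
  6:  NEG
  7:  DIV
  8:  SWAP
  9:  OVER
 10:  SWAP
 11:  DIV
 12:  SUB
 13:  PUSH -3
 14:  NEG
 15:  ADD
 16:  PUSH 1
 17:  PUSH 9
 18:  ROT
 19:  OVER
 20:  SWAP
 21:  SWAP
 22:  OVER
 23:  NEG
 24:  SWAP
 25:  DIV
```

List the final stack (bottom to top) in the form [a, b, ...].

[1, 9, 4, 0]

PUSH 10  → [10]
PUSH -10 → [10, -10]
OVER     → [10, -10, 10]
POP      → [10, -10]
OVER     → [10, -10, 10]
NEG      → [10, -10, -10]
DIV      → [10, 1]
SWAP     → [1, 10]
OVER     → [1, 10, 1]
SWAP     → [1, 1, 10]
DIV      → [1, 0]
SUB      → [1]
PUSH -3  → [1, -3]
NEG      → [1, 3]
ADD      → [4]
PUSH 1   → [4, 1]
PUSH 9   → [4, 1, 9]
ROT      → [1, 9, 4]
OVER     → [1, 9, 4, 9]
SWAP     → [1, 9, 9, 4]
SWAP     → [1, 9, 4, 9]
OVER     → [1, 9, 4, 9, 4]
NEG      → [1, 9, 4, 9, -4]
SWAP     → [1, 9, 4, -4, 9]
DIV      → [1, 9, 4, 0]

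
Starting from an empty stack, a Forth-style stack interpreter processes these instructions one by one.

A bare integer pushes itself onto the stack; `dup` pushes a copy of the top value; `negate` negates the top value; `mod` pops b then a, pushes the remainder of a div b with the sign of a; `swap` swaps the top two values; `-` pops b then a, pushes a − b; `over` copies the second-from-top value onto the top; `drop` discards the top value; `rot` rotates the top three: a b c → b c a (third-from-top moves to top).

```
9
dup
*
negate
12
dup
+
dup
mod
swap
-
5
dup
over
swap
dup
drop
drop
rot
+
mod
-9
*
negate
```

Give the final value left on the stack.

45

9      -> 9
dup    -> 9 9
*      -> 81
negate -> -81
12     -> -81 12
dup    -> -81 12 12
+      -> -81 24
dup    -> -81 24 24
mod    -> -81 0
swap   -> 0 -81
-      -> 81
5      -> 81 5
dup    -> 81 5 5
over   -> 81 5 5 5
swap   -> 81 5 5 5
dup    -> 81 5 5 5 5
drop   -> 81 5 5 5
drop   -> 81 5 5
rot    -> 5 5 81
+      -> 5 86
mod    -> 5
-9     -> 5 -9
*      -> -45
negate -> 45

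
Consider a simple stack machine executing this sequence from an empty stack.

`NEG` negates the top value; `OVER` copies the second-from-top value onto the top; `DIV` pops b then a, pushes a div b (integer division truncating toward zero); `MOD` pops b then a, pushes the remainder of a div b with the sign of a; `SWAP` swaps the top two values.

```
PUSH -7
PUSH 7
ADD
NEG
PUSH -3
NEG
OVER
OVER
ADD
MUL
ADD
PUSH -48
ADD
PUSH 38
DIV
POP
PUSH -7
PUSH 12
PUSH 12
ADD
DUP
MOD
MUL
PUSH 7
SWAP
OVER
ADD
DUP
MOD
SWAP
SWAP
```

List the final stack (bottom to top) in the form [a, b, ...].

PUSH -7  → -7
PUSH 7   → -7 7
ADD      → 0
NEG      → 0
PUSH -3  → 0 -3
NEG      → 0 3
OVER     → 0 3 0
OVER     → 0 3 0 3
ADD      → 0 3 3
MUL      → 0 9
ADD      → 9
PUSH -48 → 9 -48
ADD      → -39
PUSH 38  → -39 38
DIV      → -1
POP      → (empty)
PUSH -7  → -7
PUSH 12  → -7 12
PUSH 12  → -7 12 12
ADD      → -7 24
DUP      → -7 24 24
MOD      → -7 0
MUL      → 0
PUSH 7   → 0 7
SWAP     → 7 0
OVER     → 7 0 7
ADD      → 7 7
DUP      → 7 7 7
MOD      → 7 0
SWAP     → 0 7
SWAP     → 7 0

[7, 0]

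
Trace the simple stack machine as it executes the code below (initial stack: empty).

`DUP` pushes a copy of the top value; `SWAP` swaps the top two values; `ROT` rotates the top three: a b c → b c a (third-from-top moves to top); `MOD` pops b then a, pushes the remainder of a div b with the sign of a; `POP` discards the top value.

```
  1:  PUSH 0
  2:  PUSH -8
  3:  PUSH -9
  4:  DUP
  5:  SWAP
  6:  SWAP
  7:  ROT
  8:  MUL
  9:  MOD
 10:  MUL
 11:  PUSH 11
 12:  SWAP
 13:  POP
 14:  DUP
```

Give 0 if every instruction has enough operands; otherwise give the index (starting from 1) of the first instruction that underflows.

0

PUSH 0  → [0]
PUSH -8 → [0, -8]
PUSH -9 → [0, -8, -9]
DUP     → [0, -8, -9, -9]
SWAP    → [0, -8, -9, -9]
SWAP    → [0, -8, -9, -9]
ROT     → [0, -9, -9, -8]
MUL     → [0, -9, 72]
MOD     → [0, -9]
MUL     → [0]
PUSH 11 → [0, 11]
SWAP    → [11, 0]
POP     → [11]
DUP     → [11, 11]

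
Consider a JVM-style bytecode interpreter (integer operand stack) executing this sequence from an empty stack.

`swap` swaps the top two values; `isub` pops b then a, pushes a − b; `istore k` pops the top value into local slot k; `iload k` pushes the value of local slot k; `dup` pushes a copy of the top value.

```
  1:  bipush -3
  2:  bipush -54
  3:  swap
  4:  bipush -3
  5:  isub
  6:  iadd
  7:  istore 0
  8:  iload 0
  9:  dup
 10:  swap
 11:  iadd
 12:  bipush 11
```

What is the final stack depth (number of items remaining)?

2

bipush -3  -> -3
bipush -54 -> -3 -54
swap       -> -54 -3
bipush -3  -> -54 -3 -3
isub       -> -54 0
iadd       -> -54
istore 0   -> (empty)
iload 0    -> -54
dup        -> -54 -54
swap       -> -54 -54
iadd       -> -108
bipush 11  -> -108 11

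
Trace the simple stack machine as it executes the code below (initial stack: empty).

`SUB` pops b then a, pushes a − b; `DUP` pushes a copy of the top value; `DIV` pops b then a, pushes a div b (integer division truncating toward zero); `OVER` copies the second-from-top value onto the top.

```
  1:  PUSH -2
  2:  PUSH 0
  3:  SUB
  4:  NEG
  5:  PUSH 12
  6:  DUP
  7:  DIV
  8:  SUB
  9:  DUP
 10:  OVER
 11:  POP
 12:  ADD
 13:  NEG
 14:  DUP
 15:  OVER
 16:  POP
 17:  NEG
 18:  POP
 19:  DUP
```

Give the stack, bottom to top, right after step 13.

[-2]

PUSH -2  -2
PUSH 0   -2 0
SUB      -2
NEG      2
PUSH 12  2 12
DUP      2 12 12
DIV      2 1
SUB      1
DUP      1 1
OVER     1 1 1
POP      1 1
ADD      2
NEG      -2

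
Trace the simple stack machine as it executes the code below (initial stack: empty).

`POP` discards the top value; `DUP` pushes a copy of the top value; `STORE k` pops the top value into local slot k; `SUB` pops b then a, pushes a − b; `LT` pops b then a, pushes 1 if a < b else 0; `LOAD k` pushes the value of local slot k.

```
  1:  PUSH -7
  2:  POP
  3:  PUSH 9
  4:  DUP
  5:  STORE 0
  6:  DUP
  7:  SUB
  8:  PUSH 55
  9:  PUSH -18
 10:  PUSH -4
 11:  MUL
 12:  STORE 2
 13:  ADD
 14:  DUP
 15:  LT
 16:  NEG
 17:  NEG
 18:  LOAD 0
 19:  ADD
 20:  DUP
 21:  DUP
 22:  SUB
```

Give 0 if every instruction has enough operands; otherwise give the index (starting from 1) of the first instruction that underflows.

PUSH -7  → -7
POP      → (empty)
PUSH 9   → 9
DUP      → 9 9
STORE 0  → 9
DUP      → 9 9
SUB      → 0
PUSH 55  → 0 55
PUSH -18 → 0 55 -18
PUSH -4  → 0 55 -18 -4
MUL      → 0 55 72
STORE 2  → 0 55
ADD      → 55
DUP      → 55 55
LT       → 0
NEG      → 0
NEG      → 0
LOAD 0   → 0 9
ADD      → 9
DUP      → 9 9
DUP      → 9 9 9
SUB      → 9 0

0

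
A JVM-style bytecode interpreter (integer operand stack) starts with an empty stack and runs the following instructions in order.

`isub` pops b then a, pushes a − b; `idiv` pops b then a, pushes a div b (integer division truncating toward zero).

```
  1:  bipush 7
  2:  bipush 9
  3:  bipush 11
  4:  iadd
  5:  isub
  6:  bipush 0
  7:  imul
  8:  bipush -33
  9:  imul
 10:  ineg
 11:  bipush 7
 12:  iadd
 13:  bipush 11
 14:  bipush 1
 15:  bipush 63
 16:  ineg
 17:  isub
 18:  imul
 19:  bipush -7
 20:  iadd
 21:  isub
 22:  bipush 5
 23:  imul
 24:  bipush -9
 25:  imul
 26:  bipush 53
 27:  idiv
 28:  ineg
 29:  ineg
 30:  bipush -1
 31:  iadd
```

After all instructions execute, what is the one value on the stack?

bipush 7   : 7
bipush 9   : 7 9
bipush 11  : 7 9 11
iadd       : 7 20
isub       : -13
bipush 0   : -13 0
imul       : 0
bipush -33 : 0 -33
imul       : 0
ineg       : 0
bipush 7   : 0 7
iadd       : 7
bipush 11  : 7 11
bipush 1   : 7 11 1
bipush 63  : 7 11 1 63
ineg       : 7 11 1 -63
isub       : 7 11 64
imul       : 7 704
bipush -7  : 7 704 -7
iadd       : 7 697
isub       : -690
bipush 5   : -690 5
imul       : -3450
bipush -9  : -3450 -9
imul       : 31050
bipush 53  : 31050 53
idiv       : 585
ineg       : -585
ineg       : 585
bipush -1  : 585 -1
iadd       : 584

584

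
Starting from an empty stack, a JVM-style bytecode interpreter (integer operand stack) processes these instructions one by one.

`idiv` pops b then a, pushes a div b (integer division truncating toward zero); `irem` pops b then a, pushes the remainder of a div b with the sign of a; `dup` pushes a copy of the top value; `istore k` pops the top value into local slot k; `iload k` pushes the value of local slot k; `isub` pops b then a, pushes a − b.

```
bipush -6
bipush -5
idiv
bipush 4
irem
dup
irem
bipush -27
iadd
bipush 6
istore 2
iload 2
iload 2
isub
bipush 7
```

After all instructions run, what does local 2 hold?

bipush -6  : [-6]
bipush -5  : [-6, -5]
idiv       : [1]
bipush 4   : [1, 4]
irem       : [1]
dup        : [1, 1]
irem       : [0]
bipush -27 : [0, -27]
iadd       : [-27]
bipush 6   : [-27, 6]
istore 2   : [-27]
iload 2    : [-27, 6]
iload 2    : [-27, 6, 6]
isub       : [-27, 0]
bipush 7   : [-27, 0, 7]

6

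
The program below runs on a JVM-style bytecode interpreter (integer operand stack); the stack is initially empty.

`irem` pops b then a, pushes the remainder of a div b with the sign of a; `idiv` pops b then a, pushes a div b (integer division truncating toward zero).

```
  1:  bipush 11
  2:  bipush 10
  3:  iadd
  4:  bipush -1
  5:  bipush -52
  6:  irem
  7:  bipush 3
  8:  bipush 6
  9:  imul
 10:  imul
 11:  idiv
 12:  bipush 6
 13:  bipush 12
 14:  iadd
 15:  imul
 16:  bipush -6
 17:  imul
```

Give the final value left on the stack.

108

bipush 11  : [11]
bipush 10  : [11, 10]
iadd       : [21]
bipush -1  : [21, -1]
bipush -52 : [21, -1, -52]
irem       : [21, -1]
bipush 3   : [21, -1, 3]
bipush 6   : [21, -1, 3, 6]
imul       : [21, -1, 18]
imul       : [21, -18]
idiv       : [-1]
bipush 6   : [-1, 6]
bipush 12  : [-1, 6, 12]
iadd       : [-1, 18]
imul       : [-18]
bipush -6  : [-18, -6]
imul       : [108]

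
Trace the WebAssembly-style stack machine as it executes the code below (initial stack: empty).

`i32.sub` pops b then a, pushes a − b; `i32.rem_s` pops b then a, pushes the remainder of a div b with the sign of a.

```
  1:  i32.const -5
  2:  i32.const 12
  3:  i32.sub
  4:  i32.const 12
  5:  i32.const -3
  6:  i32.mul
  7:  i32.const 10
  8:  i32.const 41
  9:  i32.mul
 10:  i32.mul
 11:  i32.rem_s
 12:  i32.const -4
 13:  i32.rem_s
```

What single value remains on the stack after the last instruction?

i32.const -5 : -5
i32.const 12 : -5 12
i32.sub      : -17
i32.const 12 : -17 12
i32.const -3 : -17 12 -3
i32.mul      : -17 -36
i32.const 10 : -17 -36 10
i32.const 41 : -17 -36 10 41
i32.mul      : -17 -36 410
i32.mul      : -17 -14760
i32.rem_s    : -17
i32.const -4 : -17 -4
i32.rem_s    : -1

-1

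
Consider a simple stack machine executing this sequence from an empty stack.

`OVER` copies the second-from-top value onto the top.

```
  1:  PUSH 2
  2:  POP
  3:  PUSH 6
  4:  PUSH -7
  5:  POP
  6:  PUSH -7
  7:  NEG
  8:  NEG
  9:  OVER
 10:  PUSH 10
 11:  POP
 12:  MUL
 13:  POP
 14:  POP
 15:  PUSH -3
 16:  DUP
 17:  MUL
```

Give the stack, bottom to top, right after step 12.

PUSH 2  : [2]
POP     : []
PUSH 6  : [6]
PUSH -7 : [6, -7]
POP     : [6]
PUSH -7 : [6, -7]
NEG     : [6, 7]
NEG     : [6, -7]
OVER    : [6, -7, 6]
PUSH 10 : [6, -7, 6, 10]
POP     : [6, -7, 6]
MUL     : [6, -42]

[6, -42]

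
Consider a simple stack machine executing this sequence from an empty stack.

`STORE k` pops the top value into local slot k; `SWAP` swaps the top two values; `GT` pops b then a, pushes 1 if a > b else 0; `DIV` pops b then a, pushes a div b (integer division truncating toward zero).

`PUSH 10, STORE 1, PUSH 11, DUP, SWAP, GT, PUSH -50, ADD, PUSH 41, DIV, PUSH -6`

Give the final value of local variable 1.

10

PUSH 10  : [10]
STORE 1  : []
PUSH 11  : [11]
DUP      : [11, 11]
SWAP     : [11, 11]
GT       : [0]
PUSH -50 : [0, -50]
ADD      : [-50]
PUSH 41  : [-50, 41]
DIV      : [-1]
PUSH -6  : [-1, -6]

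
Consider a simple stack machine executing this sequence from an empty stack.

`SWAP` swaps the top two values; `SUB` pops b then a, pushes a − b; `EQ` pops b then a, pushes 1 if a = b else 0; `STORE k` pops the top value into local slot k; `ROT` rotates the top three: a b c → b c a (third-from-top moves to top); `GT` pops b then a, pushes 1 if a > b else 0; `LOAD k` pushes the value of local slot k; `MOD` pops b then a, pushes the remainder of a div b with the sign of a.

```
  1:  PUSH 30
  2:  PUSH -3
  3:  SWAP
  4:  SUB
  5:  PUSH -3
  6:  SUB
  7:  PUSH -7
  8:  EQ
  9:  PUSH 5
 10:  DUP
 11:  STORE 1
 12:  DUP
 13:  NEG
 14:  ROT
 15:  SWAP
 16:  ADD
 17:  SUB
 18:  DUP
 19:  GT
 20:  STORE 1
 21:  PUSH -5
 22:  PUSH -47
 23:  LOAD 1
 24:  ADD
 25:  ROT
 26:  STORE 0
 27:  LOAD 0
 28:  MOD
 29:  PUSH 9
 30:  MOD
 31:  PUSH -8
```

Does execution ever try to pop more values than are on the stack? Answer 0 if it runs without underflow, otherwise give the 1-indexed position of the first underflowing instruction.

PUSH 30  → 30
PUSH -3  → 30 -3
SWAP     → -3 30
SUB      → -33
PUSH -3  → -33 -3
SUB      → -30
PUSH -7  → -30 -7
EQ       → 0
PUSH 5   → 0 5
DUP      → 0 5 5
STORE 1  → 0 5
DUP      → 0 5 5
NEG      → 0 5 -5
ROT      → 5 -5 0
SWAP     → 5 0 -5
ADD      → 5 -5
SUB      → 10
DUP      → 10 10
GT       → 0
STORE 1  → (empty)
PUSH -5  → -5
PUSH -47 → -5 -47
LOAD 1   → -5 -47 0
ADD      → -5 -47
ROT  — needs 3 operands, stack has 2 → underflow

25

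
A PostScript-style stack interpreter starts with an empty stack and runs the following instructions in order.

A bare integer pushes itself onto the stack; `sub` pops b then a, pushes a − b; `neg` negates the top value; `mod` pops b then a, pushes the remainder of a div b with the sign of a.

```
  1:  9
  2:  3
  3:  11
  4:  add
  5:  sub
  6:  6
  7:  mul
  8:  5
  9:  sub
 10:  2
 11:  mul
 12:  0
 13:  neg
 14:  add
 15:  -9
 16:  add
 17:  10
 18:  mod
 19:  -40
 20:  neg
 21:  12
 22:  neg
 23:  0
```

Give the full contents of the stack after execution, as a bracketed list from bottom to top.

[-9, 40, -12, 0]

9   -> 9
3   -> 9 3
11  -> 9 3 11
add -> 9 14
sub -> -5
6   -> -5 6
mul -> -30
5   -> -30 5
sub -> -35
2   -> -35 2
mul -> -70
0   -> -70 0
neg -> -70 0
add -> -70
-9  -> -70 -9
add -> -79
10  -> -79 10
mod -> -9
-40 -> -9 -40
neg -> -9 40
12  -> -9 40 12
neg -> -9 40 -12
0   -> -9 40 -12 0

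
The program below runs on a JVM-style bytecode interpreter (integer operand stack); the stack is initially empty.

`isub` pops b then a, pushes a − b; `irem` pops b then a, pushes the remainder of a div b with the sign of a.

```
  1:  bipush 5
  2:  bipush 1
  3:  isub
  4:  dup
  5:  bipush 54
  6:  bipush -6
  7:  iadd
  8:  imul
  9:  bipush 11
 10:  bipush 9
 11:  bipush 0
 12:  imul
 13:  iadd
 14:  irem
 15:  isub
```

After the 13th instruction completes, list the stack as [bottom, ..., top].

bipush 5  : [5]
bipush 1  : [5, 1]
isub      : [4]
dup       : [4, 4]
bipush 54 : [4, 4, 54]
bipush -6 : [4, 4, 54, -6]
iadd      : [4, 4, 48]
imul      : [4, 192]
bipush 11 : [4, 192, 11]
bipush 9  : [4, 192, 11, 9]
bipush 0  : [4, 192, 11, 9, 0]
imul      : [4, 192, 11, 0]
iadd      : [4, 192, 11]

[4, 192, 11]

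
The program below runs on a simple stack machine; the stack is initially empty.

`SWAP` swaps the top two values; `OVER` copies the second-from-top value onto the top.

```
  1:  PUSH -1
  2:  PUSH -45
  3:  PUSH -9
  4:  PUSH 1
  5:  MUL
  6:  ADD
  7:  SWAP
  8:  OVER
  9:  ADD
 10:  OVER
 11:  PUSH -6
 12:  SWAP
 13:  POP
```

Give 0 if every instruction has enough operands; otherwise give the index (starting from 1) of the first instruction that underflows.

PUSH -1  -> -1
PUSH -45 -> -1 -45
PUSH -9  -> -1 -45 -9
PUSH 1   -> -1 -45 -9 1
MUL      -> -1 -45 -9
ADD      -> -1 -54
SWAP     -> -54 -1
OVER     -> -54 -1 -54
ADD      -> -54 -55
OVER     -> -54 -55 -54
PUSH -6  -> -54 -55 -54 -6
SWAP     -> -54 -55 -6 -54
POP      -> -54 -55 -6

0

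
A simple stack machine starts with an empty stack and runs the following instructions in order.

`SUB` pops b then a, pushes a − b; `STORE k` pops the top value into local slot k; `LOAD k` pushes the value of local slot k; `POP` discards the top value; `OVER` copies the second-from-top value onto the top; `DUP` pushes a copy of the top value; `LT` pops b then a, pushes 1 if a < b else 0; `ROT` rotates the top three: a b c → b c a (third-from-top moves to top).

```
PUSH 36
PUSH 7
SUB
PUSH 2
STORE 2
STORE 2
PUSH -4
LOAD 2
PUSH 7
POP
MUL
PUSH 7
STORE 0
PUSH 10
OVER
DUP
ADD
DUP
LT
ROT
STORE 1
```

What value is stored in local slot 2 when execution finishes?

29

PUSH 36  36
PUSH 7   36 7
SUB      29
PUSH 2   29 2
STORE 2  29
STORE 2  (empty)
PUSH -4  -4
LOAD 2   -4 29
PUSH 7   -4 29 7
POP      -4 29
MUL      -116
PUSH 7   -116 7
STORE 0  -116
PUSH 10  -116 10
OVER     -116 10 -116
DUP      -116 10 -116 -116
ADD      -116 10 -232
DUP      -116 10 -232 -232
LT       -116 10 0
ROT      10 0 -116
STORE 1  10 0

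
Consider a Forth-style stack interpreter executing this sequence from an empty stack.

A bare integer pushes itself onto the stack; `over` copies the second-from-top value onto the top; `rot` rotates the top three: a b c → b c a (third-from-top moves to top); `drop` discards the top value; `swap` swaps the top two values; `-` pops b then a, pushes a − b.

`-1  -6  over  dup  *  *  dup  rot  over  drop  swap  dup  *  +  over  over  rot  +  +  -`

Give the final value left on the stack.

-1   → -1
-6   → -1 -6
over → -1 -6 -1
dup  → -1 -6 -1 -1
*    → -1 -6 1
*    → -1 -6
dup  → -1 -6 -6
rot  → -6 -6 -1
over → -6 -6 -1 -6
drop → -6 -6 -1
swap → -6 -1 -6
dup  → -6 -1 -6 -6
*    → -6 -1 36
+    → -6 35
over → -6 35 -6
over → -6 35 -6 35
rot  → -6 -6 35 35
+    → -6 -6 70
+    → -6 64
-    → -70

-70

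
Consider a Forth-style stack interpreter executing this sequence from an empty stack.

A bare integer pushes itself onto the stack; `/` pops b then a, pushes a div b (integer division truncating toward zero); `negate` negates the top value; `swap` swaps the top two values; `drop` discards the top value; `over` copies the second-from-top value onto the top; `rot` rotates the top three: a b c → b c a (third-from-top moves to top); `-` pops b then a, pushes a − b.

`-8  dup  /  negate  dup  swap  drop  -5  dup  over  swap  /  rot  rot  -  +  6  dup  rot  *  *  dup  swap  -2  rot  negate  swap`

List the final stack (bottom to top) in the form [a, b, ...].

[180, -180, -2]

-8     → -8
dup    → -8 -8
/      → 1
negate → -1
dup    → -1 -1
swap   → -1 -1
drop   → -1
-5     → -1 -5
dup    → -1 -5 -5
over   → -1 -5 -5 -5
swap   → -1 -5 -5 -5
/      → -1 -5 1
rot    → -5 1 -1
rot    → 1 -1 -5
-      → 1 4
+      → 5
6      → 5 6
dup    → 5 6 6
rot    → 6 6 5
*      → 6 30
*      → 180
dup    → 180 180
swap   → 180 180
-2     → 180 180 -2
rot    → 180 -2 180
negate → 180 -2 -180
swap   → 180 -180 -2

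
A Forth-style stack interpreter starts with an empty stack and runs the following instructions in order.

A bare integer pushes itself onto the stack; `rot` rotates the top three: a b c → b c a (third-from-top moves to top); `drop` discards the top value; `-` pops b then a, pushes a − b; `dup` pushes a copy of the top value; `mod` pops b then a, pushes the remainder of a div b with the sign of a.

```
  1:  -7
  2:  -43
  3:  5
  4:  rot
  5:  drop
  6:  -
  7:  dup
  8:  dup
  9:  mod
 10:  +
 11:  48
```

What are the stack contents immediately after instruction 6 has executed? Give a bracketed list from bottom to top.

-7   -> [-7]
-43  -> [-7, -43]
5    -> [-7, -43, 5]
rot  -> [-43, 5, -7]
drop -> [-43, 5]
-    -> [-48]

[-48]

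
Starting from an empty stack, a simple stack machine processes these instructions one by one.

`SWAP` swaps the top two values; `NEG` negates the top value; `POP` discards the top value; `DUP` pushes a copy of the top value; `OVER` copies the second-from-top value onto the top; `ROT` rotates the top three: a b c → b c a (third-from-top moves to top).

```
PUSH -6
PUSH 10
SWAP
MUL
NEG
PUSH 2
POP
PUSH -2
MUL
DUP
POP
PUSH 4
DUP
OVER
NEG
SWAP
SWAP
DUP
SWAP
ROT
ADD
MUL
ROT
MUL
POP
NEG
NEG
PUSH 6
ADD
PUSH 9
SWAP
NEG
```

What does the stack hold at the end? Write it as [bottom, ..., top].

[9, -10]

PUSH -6 -> -6
PUSH 10 -> -6 10
SWAP    -> 10 -6
MUL     -> -60
NEG     -> 60
PUSH 2  -> 60 2
POP     -> 60
PUSH -2 -> 60 -2
MUL     -> -120
DUP     -> -120 -120
POP     -> -120
PUSH 4  -> -120 4
DUP     -> -120 4 4
OVER    -> -120 4 4 4
NEG     -> -120 4 4 -4
SWAP    -> -120 4 -4 4
SWAP    -> -120 4 4 -4
DUP     -> -120 4 4 -4 -4
SWAP    -> -120 4 4 -4 -4
ROT     -> -120 4 -4 -4 4
ADD     -> -120 4 -4 0
MUL     -> -120 4 0
ROT     -> 4 0 -120
MUL     -> 4 0
POP     -> 4
NEG     -> -4
NEG     -> 4
PUSH 6  -> 4 6
ADD     -> 10
PUSH 9  -> 10 9
SWAP    -> 9 10
NEG     -> 9 -10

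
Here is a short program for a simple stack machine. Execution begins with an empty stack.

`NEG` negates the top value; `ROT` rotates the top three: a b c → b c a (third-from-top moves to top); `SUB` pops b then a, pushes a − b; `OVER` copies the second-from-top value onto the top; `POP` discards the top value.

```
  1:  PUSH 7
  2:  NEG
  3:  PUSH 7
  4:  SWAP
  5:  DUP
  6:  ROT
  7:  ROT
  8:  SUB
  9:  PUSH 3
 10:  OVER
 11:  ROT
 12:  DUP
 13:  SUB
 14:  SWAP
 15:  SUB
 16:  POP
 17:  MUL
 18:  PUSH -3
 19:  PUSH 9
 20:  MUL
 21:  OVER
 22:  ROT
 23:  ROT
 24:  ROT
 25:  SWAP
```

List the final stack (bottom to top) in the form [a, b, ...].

[-21, -21, -27]

PUSH 7  -> 7
NEG     -> -7
PUSH 7  -> -7 7
SWAP    -> 7 -7
DUP     -> 7 -7 -7
ROT     -> -7 -7 7
ROT     -> -7 7 -7
SUB     -> -7 14
PUSH 3  -> -7 14 3
OVER    -> -7 14 3 14
ROT     -> -7 3 14 14
DUP     -> -7 3 14 14 14
SUB     -> -7 3 14 0
SWAP    -> -7 3 0 14
SUB     -> -7 3 -14
POP     -> -7 3
MUL     -> -21
PUSH -3 -> -21 -3
PUSH 9  -> -21 -3 9
MUL     -> -21 -27
OVER    -> -21 -27 -21
ROT     -> -27 -21 -21
ROT     -> -21 -21 -27
ROT     -> -21 -27 -21
SWAP    -> -21 -21 -27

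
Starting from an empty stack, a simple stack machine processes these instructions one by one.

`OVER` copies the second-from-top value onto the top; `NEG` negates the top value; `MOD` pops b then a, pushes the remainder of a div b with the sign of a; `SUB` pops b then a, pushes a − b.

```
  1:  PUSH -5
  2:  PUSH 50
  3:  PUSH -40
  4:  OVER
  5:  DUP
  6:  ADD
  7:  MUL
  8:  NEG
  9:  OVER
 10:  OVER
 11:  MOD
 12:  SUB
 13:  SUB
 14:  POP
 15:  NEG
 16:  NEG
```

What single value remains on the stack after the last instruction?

-5

PUSH -5  : [-5]
PUSH 50  : [-5, 50]
PUSH -40 : [-5, 50, -40]
OVER     : [-5, 50, -40, 50]
DUP      : [-5, 50, -40, 50, 50]
ADD      : [-5, 50, -40, 100]
MUL      : [-5, 50, -4000]
NEG      : [-5, 50, 4000]
OVER     : [-5, 50, 4000, 50]
OVER     : [-5, 50, 4000, 50, 4000]
MOD      : [-5, 50, 4000, 50]
SUB      : [-5, 50, 3950]
SUB      : [-5, -3900]
POP      : [-5]
NEG      : [5]
NEG      : [-5]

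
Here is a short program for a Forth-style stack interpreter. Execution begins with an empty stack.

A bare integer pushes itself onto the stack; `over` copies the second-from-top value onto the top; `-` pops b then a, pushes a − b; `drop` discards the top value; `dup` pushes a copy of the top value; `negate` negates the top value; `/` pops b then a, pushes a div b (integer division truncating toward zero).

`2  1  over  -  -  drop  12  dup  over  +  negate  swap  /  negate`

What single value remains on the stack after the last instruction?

2

2       2
1       2 1
over    2 1 2
-       2 -1
-       3
drop    (empty)
12      12
dup     12 12
over    12 12 12
+       12 24
negate  12 -24
swap    -24 12
/       -2
negate  2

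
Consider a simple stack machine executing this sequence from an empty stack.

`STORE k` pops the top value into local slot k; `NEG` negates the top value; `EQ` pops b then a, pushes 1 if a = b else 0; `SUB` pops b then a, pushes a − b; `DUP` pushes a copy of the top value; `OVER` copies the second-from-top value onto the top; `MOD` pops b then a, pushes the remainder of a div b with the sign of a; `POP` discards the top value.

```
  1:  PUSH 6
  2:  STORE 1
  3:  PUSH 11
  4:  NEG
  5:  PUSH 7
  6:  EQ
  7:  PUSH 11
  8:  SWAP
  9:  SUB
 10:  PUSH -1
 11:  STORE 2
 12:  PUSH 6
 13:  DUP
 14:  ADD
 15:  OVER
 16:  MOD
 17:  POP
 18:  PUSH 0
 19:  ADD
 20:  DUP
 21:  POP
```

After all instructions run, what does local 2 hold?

-1

PUSH 6   [6]
STORE 1  []
PUSH 11  [11]
NEG      [-11]
PUSH 7   [-11, 7]
EQ       [0]
PUSH 11  [0, 11]
SWAP     [11, 0]
SUB      [11]
PUSH -1  [11, -1]
STORE 2  [11]
PUSH 6   [11, 6]
DUP      [11, 6, 6]
ADD      [11, 12]
OVER     [11, 12, 11]
MOD      [11, 1]
POP      [11]
PUSH 0   [11, 0]
ADD      [11]
DUP      [11, 11]
POP      [11]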